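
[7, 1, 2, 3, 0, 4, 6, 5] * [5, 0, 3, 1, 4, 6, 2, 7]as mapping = [0→7, 1→0, 2→3, 3→1, 4→5, 5→4, 6→2, 7→6]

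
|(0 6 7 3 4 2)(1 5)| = 6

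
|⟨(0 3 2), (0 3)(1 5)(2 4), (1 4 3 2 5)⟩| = 720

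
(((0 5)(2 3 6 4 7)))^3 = (0 5)(2 4 3 7 6)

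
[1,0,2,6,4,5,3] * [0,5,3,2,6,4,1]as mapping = [0→5,1→0,2→3,3→1,4→6,5→4,6→2]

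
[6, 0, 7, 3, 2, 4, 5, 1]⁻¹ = [1, 7, 4, 3, 5, 6, 0, 2]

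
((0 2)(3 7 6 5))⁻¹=(0 2)(3 5 6 7)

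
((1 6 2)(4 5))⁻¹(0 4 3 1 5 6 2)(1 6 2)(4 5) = (0 5 3 6 4 2 1)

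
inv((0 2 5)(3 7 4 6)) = (0 5 2)(3 6 4 7)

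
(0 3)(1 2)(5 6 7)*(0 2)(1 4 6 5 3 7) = (0 7 3 2 4 6 1)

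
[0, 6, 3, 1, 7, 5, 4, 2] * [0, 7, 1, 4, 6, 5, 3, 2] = [0, 3, 4, 7, 2, 5, 6, 1]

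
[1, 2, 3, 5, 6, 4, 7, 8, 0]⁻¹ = [8, 0, 1, 2, 5, 3, 4, 6, 7]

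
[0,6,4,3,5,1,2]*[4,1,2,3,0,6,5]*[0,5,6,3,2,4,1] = [2,4,0,3,1,5,6]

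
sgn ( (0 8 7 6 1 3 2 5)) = -1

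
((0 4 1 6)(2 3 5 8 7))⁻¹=(0 6 1 4)(2 7 8 5 3)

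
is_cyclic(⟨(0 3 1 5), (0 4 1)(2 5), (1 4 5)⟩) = no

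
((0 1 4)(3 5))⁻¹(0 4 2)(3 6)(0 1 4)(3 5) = (0 2 1)(5 6)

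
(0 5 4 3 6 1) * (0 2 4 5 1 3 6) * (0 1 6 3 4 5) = (0 6 4 3 1 2 5)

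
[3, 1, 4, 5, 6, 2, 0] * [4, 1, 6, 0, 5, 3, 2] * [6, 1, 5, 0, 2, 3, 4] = [6, 1, 3, 0, 5, 4, 2]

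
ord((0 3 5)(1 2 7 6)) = 12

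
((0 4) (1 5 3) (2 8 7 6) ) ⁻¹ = (0 4) (1 3 5) (2 6 7 8) 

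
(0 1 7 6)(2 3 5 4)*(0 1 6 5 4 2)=(0 6 1 7 5 2 3 4)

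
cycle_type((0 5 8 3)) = 4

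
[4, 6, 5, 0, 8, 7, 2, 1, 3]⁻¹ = [3, 7, 6, 8, 0, 2, 1, 5, 4]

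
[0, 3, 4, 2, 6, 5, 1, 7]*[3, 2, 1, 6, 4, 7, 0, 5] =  [3, 6, 4, 1, 0, 7, 2, 5]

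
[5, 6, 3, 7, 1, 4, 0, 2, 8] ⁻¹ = [6, 4, 7, 2, 5, 0, 1, 3, 8] 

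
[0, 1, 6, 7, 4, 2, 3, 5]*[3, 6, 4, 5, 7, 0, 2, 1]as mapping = [0→3, 1→6, 2→2, 3→1, 4→7, 5→4, 6→5, 7→0]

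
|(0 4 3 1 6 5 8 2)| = 8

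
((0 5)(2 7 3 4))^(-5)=(0 5)(2 4 3 7)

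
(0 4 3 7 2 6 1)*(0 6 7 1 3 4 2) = (0 2 7)(1 6 3)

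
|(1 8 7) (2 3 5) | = 3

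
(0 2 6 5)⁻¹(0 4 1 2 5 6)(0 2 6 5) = (0 5 2 4 1 6)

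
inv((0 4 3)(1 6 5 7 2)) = (0 3 4)(1 2 7 5 6)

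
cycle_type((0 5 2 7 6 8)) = 6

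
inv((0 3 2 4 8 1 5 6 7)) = (0 7 6 5 1 8 4 2 3)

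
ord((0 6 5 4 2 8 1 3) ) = 8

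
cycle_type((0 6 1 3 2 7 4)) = 7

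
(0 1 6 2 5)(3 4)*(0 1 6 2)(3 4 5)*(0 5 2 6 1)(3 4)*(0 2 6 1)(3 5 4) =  (2 3 6 4 5)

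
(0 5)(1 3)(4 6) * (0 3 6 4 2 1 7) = (0 5 3 7)(1 6 2)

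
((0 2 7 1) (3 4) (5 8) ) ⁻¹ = (0 1 7 2) (3 4) (5 8) 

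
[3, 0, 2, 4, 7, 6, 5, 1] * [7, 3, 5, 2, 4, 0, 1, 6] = [2, 7, 5, 4, 6, 1, 0, 3]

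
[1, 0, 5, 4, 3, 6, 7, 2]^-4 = [0, 1, 2, 3, 4, 5, 6, 7]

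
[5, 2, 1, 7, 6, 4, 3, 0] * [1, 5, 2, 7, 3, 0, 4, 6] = [0, 2, 5, 6, 4, 3, 7, 1]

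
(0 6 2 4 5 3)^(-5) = (0 6 2 4 5 3)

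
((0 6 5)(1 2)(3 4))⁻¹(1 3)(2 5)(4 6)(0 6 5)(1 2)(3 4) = (0 1)(2 4)(3 5)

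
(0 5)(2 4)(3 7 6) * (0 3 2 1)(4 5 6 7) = (0 6 2 5 3 4 1)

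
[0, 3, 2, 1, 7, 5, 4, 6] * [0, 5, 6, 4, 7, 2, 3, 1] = [0, 4, 6, 5, 1, 2, 7, 3]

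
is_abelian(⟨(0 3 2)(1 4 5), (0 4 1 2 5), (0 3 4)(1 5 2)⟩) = no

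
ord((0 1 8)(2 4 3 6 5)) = 15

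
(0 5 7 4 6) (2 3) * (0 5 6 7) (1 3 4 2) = (0 6 5) (1 3) (2 4 7) 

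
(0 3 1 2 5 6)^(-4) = (0 1 5)(2 6 3)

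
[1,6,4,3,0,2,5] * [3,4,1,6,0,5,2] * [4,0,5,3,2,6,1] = [2,5,4,1,3,0,6]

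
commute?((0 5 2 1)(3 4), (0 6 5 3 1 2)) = no:(0 5 2 1)(3 4) * (0 6 5 3 1 2) = (0 3 4 1 6 5), (0 6 5 3 1 2) * (0 5 2 1)(3 4) = (0 6 2 5 4 3)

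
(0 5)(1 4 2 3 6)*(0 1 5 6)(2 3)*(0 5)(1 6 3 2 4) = (0 3 5 6)(2 4)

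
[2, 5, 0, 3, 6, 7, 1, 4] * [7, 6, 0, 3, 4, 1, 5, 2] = [0, 1, 7, 3, 5, 2, 6, 4]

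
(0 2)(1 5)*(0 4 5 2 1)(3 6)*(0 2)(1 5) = (0 5 2 4 1)(3 6)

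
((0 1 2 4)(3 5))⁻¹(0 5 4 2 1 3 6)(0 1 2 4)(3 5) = (0 4 2 5 6 1 3)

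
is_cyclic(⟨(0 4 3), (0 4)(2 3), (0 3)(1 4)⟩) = no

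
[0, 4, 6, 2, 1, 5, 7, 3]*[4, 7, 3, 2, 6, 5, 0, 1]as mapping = [0→4, 1→6, 2→0, 3→3, 4→7, 5→5, 6→1, 7→2]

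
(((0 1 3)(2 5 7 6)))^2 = (0 3 1)(2 7)(5 6)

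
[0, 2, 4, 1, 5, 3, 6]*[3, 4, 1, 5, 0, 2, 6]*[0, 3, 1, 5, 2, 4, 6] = [5, 3, 0, 2, 1, 4, 6]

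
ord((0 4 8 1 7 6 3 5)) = 8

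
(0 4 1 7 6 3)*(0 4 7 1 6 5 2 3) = (0 7 5 2 3 4 6) 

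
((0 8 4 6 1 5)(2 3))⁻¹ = (0 5 1 6 4 8)(2 3)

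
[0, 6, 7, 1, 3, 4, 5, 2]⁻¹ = [0, 3, 7, 4, 5, 6, 1, 2]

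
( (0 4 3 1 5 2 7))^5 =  (0 2 1 4 7 5 3)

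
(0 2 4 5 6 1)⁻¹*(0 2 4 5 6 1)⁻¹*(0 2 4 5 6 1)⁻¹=(0 5)(1 4)(2 6)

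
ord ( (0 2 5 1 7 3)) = 6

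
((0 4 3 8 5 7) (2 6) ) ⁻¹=(0 7 5 8 3 4) (2 6) 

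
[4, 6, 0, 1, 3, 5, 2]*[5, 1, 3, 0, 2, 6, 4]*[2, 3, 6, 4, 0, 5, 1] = [6, 0, 5, 3, 2, 1, 4]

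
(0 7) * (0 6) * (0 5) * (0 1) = (0 7 6 5 1)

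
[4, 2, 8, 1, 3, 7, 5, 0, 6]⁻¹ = [7, 3, 1, 4, 0, 6, 8, 5, 2]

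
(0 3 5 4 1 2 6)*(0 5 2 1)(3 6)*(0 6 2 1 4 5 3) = (0 2)(1 4 6 3)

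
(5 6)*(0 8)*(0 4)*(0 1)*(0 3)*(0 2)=(0 8 4 1 3 2)(5 6)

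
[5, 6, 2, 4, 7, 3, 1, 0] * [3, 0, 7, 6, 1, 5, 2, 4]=[5, 2, 7, 1, 4, 6, 0, 3]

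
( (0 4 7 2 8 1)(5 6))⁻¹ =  (0 1 8 2 7 4)(5 6)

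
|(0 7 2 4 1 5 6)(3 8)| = 14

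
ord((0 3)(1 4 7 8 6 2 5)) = 14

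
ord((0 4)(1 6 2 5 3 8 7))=14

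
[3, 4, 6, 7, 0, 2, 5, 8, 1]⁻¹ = [4, 8, 5, 0, 1, 6, 2, 3, 7]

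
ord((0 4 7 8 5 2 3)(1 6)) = 14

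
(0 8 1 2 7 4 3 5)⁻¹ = (0 5 3 4 7 2 1 8)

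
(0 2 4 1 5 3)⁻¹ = (0 3 5 1 4 2)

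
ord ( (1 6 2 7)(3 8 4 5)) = 4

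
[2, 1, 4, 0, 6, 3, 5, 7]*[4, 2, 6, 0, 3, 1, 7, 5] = [6, 2, 3, 4, 7, 0, 1, 5]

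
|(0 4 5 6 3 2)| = 6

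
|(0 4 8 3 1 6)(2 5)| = 6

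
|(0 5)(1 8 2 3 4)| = 10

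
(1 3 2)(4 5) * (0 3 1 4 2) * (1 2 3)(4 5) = (0 1 2 5 3)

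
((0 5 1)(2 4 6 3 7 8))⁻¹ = (0 1 5)(2 8 7 3 6 4)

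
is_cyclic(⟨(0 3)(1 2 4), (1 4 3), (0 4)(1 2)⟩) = no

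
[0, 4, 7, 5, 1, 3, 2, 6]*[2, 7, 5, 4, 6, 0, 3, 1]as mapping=[0→2, 1→6, 2→1, 3→0, 4→7, 5→4, 6→5, 7→3]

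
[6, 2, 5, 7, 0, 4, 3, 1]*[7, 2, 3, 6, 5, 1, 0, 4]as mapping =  [0→0, 1→3, 2→1, 3→4, 4→7, 5→5, 6→6, 7→2]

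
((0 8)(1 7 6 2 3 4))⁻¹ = (0 8)(1 4 3 2 6 7)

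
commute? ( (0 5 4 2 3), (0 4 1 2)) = no: (0 5 4 2 3)*(0 4 1 2) = (0 5 1 2 3 4), (0 4 1 2)*(0 5 4 2 3) = (0 2 5 4 1 3)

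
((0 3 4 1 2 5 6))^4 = (0 2 3 5 4 6 1)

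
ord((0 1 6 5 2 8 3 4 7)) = 9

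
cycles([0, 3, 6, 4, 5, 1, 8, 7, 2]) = (1 3 4 5)(2 6 8)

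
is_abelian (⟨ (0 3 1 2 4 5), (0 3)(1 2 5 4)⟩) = no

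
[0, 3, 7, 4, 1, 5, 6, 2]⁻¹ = [0, 4, 7, 1, 3, 5, 6, 2]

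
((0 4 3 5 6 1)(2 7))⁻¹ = (0 1 6 5 3 4)(2 7)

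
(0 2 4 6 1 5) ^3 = (0 6) (1 2) (4 5) 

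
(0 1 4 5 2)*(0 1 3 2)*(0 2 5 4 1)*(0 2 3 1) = (0 1)(3 5)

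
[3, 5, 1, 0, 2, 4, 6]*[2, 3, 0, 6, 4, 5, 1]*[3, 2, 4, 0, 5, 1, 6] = [6, 1, 0, 4, 3, 5, 2]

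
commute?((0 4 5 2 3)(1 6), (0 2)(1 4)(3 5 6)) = no:(0 4 5 2 3)(1 6)*(0 2)(1 4)(3 5 6) = (0 1 3 2 5)(4 6), (0 2)(1 4)(3 5 6)*(0 4 5 2 3)(1 6) = (0 3 2 4 6)(1 5)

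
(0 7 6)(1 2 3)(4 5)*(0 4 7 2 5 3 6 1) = (0 2 6 4 3)(1 5 7)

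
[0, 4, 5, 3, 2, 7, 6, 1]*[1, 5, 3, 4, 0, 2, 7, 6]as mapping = [0→1, 1→0, 2→2, 3→4, 4→3, 5→6, 6→7, 7→5]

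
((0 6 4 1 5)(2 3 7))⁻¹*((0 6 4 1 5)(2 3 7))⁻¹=(0 1 6 5 4)(2 3 7)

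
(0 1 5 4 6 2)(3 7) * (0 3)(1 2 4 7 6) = (0 2 3 6 4 1 5 7)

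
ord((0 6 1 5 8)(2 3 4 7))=20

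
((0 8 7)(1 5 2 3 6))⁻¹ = (0 7 8)(1 6 3 2 5)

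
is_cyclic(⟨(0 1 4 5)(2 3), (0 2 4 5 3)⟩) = no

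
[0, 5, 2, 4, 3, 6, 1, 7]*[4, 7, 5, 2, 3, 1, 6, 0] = [4, 1, 5, 3, 2, 6, 7, 0]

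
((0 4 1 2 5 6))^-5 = (0 4 1 2 5 6)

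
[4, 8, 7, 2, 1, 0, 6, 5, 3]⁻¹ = [5, 4, 3, 8, 0, 7, 6, 2, 1]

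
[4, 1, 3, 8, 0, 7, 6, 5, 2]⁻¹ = [4, 1, 8, 2, 0, 7, 6, 5, 3]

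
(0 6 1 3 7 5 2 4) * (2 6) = (0 2 4)(1 3 7 5 6)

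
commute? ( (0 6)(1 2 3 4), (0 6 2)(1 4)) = no: (0 6)(1 2 3 4)*(0 6 2)(1 4) = (0 2 3 1), (0 6 2)(1 4)*(0 6)(1 2 3 4) = (2 6 3 4)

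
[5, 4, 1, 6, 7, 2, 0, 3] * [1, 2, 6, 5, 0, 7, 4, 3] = [7, 0, 2, 4, 3, 6, 1, 5]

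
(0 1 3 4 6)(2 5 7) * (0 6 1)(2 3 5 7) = (1 5 2 7 3 4)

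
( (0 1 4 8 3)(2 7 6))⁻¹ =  (0 3 8 4 1)(2 6 7)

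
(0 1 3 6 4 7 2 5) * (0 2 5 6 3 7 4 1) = (1 7 5 2 6)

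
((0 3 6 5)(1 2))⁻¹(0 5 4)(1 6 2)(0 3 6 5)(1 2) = (0 4 3)(1 2 5)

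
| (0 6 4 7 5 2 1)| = 7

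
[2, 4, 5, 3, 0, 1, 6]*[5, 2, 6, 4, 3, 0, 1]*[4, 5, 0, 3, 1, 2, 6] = [6, 3, 4, 1, 2, 0, 5]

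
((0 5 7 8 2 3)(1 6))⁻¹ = (0 3 2 8 7 5)(1 6)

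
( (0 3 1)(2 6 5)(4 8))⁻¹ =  (0 1 3)(2 5 6)(4 8)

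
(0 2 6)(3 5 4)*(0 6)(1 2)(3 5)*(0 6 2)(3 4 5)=(0 1)(2 6)(3 4)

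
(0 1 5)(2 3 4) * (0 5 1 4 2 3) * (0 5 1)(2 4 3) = (0 3 4 2 5 1)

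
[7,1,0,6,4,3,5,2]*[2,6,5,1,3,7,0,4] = [4,6,2,0,3,1,7,5]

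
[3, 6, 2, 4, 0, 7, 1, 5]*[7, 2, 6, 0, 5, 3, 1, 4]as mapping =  [0→0, 1→1, 2→6, 3→5, 4→7, 5→4, 6→2, 7→3]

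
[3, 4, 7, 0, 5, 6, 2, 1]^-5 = [3, 4, 7, 0, 5, 6, 2, 1]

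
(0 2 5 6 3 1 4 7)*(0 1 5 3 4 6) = (0 2 3 5)(1 6 4 7)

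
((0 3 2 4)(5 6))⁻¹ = (0 4 2 3)(5 6)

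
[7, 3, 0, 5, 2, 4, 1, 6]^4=[3, 2, 1, 0, 6, 7, 4, 5]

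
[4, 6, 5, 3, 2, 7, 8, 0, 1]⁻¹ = [7, 8, 4, 3, 0, 2, 1, 5, 6]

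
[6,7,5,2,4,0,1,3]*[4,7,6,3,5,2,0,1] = [0,1,2,6,5,4,7,3]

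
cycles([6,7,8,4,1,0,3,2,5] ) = (0 6 3 4 1 7 2 8 5)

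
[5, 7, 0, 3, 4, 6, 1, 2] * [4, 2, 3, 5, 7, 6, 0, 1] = [6, 1, 4, 5, 7, 0, 2, 3]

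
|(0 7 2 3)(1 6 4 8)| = 4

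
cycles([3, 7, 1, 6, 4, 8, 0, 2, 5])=(0 3 6)(1 7 2)(5 8)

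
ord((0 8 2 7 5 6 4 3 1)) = 9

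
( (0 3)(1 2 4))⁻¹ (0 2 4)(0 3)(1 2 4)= (1 3 4)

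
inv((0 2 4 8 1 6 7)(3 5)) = (0 7 6 1 8 4 2)(3 5)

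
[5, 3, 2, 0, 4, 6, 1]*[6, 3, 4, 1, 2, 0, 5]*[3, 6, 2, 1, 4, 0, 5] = [3, 6, 4, 5, 2, 0, 1]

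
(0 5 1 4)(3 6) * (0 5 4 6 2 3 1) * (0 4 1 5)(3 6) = (0 1 3 2 6 5 4)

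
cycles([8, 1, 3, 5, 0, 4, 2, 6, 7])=(0 8 7 6 2 3 5 4)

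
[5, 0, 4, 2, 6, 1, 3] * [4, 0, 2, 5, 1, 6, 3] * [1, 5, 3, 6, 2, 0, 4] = [4, 2, 5, 3, 6, 1, 0]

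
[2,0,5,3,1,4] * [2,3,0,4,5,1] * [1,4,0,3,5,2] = [1,0,4,5,3,2]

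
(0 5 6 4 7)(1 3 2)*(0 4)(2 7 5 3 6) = (0 3 7 4 5 2 1 6)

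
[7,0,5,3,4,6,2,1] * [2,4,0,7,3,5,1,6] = [6,2,5,7,3,1,0,4]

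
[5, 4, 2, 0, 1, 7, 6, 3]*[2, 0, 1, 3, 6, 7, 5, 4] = [7, 6, 1, 2, 0, 4, 5, 3]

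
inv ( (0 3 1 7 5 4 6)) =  (0 6 4 5 7 1 3)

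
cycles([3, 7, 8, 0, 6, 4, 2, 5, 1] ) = (0 3)(1 7 5 4 6 2 8)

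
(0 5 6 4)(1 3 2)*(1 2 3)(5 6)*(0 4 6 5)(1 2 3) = (0 5)(1 2 3)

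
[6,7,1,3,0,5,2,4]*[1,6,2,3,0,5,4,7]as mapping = [0→4,1→7,2→6,3→3,4→1,5→5,6→2,7→0]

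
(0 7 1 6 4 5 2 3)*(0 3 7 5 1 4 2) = (0 5) (1 6 2 7 4) 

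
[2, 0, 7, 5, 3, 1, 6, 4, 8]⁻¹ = [1, 5, 0, 4, 7, 3, 6, 2, 8]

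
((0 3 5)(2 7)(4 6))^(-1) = (0 5 3)(2 7)(4 6)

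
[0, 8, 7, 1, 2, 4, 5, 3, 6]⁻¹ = [0, 3, 4, 7, 5, 6, 8, 2, 1]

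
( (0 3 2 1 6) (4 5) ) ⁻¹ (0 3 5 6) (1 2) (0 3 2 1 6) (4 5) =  (0 3 2 4) (1 6) 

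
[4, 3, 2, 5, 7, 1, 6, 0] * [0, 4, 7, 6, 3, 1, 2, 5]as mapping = [0→3, 1→6, 2→7, 3→1, 4→5, 5→4, 6→2, 7→0]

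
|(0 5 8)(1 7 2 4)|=12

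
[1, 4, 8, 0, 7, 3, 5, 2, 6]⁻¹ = [3, 0, 7, 5, 1, 6, 8, 4, 2]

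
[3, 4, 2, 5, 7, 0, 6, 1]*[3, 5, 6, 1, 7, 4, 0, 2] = [1, 7, 6, 4, 2, 3, 0, 5]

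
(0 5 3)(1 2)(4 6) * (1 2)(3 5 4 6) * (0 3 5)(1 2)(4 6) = (0 6 4 5)(1 2)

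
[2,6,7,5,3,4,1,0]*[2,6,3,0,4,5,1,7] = [3,1,7,5,0,4,6,2]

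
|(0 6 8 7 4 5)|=6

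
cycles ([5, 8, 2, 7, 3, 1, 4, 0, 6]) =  (0 5 1 8 6 4 3 7)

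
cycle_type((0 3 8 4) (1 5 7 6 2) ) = 4.5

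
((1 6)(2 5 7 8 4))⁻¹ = (1 6)(2 4 8 7 5)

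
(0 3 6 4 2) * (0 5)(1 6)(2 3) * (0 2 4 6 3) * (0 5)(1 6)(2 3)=(0 4 5 3 6 1 2)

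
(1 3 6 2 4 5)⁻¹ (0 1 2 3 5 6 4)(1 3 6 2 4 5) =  (0 3 4 6 1 2 5)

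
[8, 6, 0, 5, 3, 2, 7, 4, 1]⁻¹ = [2, 8, 5, 4, 7, 3, 1, 6, 0]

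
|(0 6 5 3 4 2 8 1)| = 8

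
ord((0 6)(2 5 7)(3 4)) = 6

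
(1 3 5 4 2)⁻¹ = (1 2 4 5 3)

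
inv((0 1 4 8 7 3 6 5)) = (0 5 6 3 7 8 4 1)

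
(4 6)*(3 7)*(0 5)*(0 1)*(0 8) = (0 5 1 8)(3 7)(4 6)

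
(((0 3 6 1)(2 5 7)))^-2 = (0 6)(1 3)(2 5 7)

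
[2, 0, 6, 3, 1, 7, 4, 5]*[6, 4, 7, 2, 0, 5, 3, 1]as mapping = [0→7, 1→6, 2→3, 3→2, 4→4, 5→1, 6→0, 7→5]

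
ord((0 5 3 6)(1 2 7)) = 12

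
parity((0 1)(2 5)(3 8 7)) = even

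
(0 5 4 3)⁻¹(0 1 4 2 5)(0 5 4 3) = (1 3 2 4 5)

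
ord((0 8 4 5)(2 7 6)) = 12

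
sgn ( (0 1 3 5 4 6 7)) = 1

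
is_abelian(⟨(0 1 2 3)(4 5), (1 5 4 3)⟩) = no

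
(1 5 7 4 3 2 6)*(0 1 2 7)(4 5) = (0 1 4 3 7 5)(2 6)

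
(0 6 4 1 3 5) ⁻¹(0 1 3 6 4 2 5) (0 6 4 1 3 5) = (0 6 3 5 4 1 2) 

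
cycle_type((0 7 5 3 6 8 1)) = 7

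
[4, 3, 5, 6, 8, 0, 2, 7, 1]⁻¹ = [5, 8, 6, 1, 0, 2, 3, 7, 4]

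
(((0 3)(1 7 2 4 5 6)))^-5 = (0 3)(1 7 2 4 5 6)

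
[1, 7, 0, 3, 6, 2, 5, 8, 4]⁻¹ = [2, 0, 5, 3, 8, 6, 4, 1, 7]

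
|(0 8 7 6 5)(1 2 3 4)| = 20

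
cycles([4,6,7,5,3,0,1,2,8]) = (0 4 3 5)(1 6)(2 7)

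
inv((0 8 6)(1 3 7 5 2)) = (0 6 8)(1 2 5 7 3)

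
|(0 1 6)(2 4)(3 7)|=6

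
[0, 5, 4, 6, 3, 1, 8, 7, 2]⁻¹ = [0, 5, 8, 4, 2, 1, 3, 7, 6]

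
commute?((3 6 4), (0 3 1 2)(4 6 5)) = no:(3 6 4) * (0 3 1 2)(4 6 5) = (0 3 5 4 1 2), (0 3 1 2)(4 6 5) * (3 6 4) = (0 6 5 3 1 2)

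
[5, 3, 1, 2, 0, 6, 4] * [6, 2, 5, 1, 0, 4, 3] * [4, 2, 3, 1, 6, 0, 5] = [6, 2, 3, 0, 5, 1, 4]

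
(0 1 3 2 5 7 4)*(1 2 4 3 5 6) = (0 2 6 1 5 7 3 4)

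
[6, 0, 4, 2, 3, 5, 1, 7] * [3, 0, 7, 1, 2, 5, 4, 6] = [4, 3, 2, 7, 1, 5, 0, 6]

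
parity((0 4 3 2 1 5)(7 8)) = even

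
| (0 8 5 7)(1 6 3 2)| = 4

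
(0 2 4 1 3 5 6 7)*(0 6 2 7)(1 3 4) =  (0 7 6)(1 4 3 5 2)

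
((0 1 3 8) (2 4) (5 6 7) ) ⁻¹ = (0 8 3 1) (2 4) (5 7 6) 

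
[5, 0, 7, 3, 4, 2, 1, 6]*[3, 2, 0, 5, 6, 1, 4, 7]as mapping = [0→1, 1→3, 2→7, 3→5, 4→6, 5→0, 6→2, 7→4]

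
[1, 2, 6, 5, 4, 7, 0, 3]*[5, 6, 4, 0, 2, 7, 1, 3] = [6, 4, 1, 7, 2, 3, 5, 0] 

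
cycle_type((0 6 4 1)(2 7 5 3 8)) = 4.5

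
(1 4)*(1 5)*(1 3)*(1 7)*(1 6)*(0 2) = (0 2)(1 4 5 3 7 6)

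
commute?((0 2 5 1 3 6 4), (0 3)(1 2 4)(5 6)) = no:(0 2 5 1 3 6 4) * (0 3)(1 2 4)(5 6) = (0 4 3 5 2 6 1), (0 3)(1 2 4)(5 6) * (0 2 5 1 3 6 4) = (0 6 1 5 4 3 2)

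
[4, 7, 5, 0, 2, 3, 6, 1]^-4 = [4, 1, 5, 0, 2, 3, 6, 7]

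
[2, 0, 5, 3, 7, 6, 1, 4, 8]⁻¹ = [1, 6, 0, 3, 7, 2, 5, 4, 8]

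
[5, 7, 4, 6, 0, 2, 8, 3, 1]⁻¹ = [4, 8, 5, 7, 2, 0, 3, 1, 6]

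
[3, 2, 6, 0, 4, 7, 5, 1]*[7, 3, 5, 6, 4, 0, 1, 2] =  [6, 5, 1, 7, 4, 2, 0, 3]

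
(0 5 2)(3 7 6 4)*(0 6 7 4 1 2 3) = (0 5 3 4)(1 2 6)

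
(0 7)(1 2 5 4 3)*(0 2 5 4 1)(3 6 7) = (0 3)(1 5)(2 4 6 7)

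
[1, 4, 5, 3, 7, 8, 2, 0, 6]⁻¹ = [7, 0, 6, 3, 1, 2, 8, 4, 5]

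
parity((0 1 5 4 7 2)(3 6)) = even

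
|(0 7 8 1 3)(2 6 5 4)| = 20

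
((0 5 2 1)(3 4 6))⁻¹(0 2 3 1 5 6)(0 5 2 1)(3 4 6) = (0 2 3 5 1 4)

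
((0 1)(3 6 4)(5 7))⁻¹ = (0 1)(3 4 6)(5 7)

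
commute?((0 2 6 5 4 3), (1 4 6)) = no:(0 2 6 5 4 3) * (1 4 6) = (0 2 1 4 3)(5 6), (1 4 6) * (0 2 6 5 4 3) = (0 2 6 1 3)(4 5)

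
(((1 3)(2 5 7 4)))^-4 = ()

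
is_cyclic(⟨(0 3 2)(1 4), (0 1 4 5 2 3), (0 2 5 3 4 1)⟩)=no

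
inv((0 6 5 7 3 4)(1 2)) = (0 4 3 7 5 6)(1 2)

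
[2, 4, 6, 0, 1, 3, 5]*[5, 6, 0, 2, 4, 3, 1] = [0, 4, 1, 5, 6, 2, 3]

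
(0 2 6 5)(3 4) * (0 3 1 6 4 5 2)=(1 6 2 4)(3 5)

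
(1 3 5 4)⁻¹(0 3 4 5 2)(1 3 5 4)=(0 5 1 4 2)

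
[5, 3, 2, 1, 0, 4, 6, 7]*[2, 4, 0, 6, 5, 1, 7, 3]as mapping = [0→1, 1→6, 2→0, 3→4, 4→2, 5→5, 6→7, 7→3]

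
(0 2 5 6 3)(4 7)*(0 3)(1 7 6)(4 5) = (0 2 4 6)(1 7 5)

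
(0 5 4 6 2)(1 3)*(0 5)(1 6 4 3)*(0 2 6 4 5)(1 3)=(0 2)(1 3 4 5)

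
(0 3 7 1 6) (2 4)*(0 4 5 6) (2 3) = (0 2 5 6 4 3 7 1) 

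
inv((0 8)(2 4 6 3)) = (0 8)(2 3 6 4)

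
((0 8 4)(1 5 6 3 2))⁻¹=(0 4 8)(1 2 3 6 5)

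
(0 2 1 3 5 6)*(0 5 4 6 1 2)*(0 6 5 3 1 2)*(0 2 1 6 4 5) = (0 4)(1 6 3 5)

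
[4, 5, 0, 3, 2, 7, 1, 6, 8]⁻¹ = [2, 6, 4, 3, 0, 1, 7, 5, 8]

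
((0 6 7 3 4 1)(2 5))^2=(0 7 4)(1 6 3)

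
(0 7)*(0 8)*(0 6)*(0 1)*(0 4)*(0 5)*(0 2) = (0 7 8 6 1 4 5 2)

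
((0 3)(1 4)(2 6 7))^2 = (2 7 6)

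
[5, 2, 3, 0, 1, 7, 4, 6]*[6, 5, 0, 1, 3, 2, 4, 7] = [2, 0, 1, 6, 5, 7, 3, 4]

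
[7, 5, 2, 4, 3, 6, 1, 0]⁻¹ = [7, 6, 2, 4, 3, 1, 5, 0]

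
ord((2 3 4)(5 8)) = 6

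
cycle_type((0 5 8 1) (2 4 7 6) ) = 4^2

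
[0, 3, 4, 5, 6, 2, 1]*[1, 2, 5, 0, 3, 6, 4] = [1, 0, 3, 6, 4, 5, 2] 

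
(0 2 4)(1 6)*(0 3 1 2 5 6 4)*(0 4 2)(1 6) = (0 5 1 2 4 3 6)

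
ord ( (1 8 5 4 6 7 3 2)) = 8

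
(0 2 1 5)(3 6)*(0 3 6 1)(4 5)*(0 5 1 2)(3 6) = (1 4)(2 5 6 3)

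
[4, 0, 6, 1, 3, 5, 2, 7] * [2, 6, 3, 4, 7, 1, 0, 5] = [7, 2, 0, 6, 4, 1, 3, 5]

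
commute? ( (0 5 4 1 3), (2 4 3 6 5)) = no: (0 5 4 1 3) * (2 4 3 6 5) = (0 2 4 1 6 5 3), (2 4 3 6 5) * (0 5 4 1 3) = (0 5 2 1 3 6 4)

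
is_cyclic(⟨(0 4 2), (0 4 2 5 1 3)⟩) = no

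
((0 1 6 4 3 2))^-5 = (0 1 6 4 3 2)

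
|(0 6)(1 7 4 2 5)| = 10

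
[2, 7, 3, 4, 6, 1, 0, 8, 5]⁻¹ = [6, 5, 0, 2, 3, 8, 4, 1, 7]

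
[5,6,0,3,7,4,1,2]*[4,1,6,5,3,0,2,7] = [0,2,4,5,7,3,1,6]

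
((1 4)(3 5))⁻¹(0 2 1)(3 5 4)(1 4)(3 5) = (0 2 4)(1 5 3)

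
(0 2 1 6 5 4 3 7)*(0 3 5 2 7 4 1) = (0 7 3 4 5 1 6 2)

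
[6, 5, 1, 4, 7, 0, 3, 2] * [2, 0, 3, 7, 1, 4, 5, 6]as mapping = [0→5, 1→4, 2→0, 3→1, 4→6, 5→2, 6→7, 7→3]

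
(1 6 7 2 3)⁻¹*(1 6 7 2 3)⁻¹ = (1 2 6 3 7)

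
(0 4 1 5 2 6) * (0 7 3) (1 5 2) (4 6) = (0 6 7 3) (1 2 4 5) 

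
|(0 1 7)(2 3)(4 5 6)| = 6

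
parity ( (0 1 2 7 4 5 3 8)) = odd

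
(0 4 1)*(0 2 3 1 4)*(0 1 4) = (0 1 2 3 4)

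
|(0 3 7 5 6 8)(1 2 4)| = 6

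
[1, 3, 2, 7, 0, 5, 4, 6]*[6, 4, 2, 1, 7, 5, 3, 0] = [4, 1, 2, 0, 6, 5, 7, 3] 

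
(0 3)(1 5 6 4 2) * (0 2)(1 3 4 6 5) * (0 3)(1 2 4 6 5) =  (0 6 5 1 2)(3 4)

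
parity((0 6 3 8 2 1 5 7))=odd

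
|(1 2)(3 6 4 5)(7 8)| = 4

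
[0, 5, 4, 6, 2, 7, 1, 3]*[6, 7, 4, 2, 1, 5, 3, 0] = [6, 5, 1, 3, 4, 0, 7, 2]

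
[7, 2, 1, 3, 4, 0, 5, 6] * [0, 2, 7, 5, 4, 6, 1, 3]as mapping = [0→3, 1→7, 2→2, 3→5, 4→4, 5→0, 6→6, 7→1]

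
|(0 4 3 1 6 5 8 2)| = 8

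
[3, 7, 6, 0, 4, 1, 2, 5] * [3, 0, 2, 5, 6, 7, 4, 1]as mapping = [0→5, 1→1, 2→4, 3→3, 4→6, 5→0, 6→2, 7→7]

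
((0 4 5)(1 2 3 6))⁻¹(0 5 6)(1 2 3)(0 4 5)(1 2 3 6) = (0 1 4)(2 3 6)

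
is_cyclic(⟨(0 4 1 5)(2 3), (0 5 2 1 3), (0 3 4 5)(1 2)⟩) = no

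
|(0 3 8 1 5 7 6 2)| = 8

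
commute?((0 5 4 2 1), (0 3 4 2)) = no:(0 5 4 2 1) * (0 3 4 2) = (0 5 2 1 3 4), (0 3 4 2) * (0 5 4 2 1) = (0 3 2 5 4 1)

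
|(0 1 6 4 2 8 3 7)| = 8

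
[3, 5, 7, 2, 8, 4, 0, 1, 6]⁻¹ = [6, 7, 3, 0, 5, 1, 8, 2, 4]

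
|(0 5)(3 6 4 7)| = 4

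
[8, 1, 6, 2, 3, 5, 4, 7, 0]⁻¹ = [8, 1, 3, 4, 6, 5, 2, 7, 0]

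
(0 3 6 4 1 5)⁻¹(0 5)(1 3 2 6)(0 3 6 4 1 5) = (0 3)(2 4 5 6)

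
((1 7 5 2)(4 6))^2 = (1 5)(2 7)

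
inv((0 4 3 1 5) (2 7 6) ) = (0 5 1 3 4) (2 6 7) 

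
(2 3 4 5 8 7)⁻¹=(2 7 8 5 4 3)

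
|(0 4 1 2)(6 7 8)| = 12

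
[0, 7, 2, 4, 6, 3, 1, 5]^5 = [0, 6, 2, 5, 3, 7, 4, 1]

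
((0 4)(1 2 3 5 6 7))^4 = (1 6 3)(2 7 5)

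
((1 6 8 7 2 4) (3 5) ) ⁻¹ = (1 4 2 7 8 6) (3 5) 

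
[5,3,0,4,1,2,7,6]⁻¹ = [2,4,5,1,3,0,7,6]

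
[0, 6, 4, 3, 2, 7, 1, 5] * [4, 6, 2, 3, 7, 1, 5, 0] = [4, 5, 7, 3, 2, 0, 6, 1] 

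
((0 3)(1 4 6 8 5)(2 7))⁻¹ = (0 3)(1 5 8 6 4)(2 7)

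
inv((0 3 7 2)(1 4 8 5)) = (0 2 7 3)(1 5 8 4)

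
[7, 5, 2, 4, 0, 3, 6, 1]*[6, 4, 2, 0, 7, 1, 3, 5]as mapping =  [0→5, 1→1, 2→2, 3→7, 4→6, 5→0, 6→3, 7→4]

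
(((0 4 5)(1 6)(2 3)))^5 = (0 5 4)(1 6)(2 3)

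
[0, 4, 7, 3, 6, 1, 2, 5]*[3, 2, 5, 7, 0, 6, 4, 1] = [3, 0, 1, 7, 4, 2, 5, 6]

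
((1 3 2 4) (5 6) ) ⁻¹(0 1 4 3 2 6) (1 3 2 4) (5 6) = (0 3 1 2 4 5) 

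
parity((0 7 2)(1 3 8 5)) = odd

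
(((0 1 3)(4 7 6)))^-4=(0 3 1)(4 6 7)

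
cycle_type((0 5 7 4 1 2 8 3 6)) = 9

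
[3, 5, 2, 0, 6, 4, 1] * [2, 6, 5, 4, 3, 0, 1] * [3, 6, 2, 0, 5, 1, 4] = [5, 3, 1, 2, 6, 0, 4]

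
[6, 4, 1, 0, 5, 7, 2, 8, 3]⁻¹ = [3, 2, 6, 8, 1, 4, 0, 5, 7]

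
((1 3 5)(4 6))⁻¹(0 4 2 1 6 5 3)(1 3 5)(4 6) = (0 6 2 3 4 1 5)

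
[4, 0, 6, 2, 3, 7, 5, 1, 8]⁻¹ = [1, 7, 3, 4, 0, 6, 2, 5, 8]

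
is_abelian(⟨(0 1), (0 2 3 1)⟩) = no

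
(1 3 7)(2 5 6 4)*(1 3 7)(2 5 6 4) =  (1 7 3)(2 6)(4 5)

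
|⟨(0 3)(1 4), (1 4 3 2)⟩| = 20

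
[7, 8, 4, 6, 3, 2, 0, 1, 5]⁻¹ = [6, 7, 5, 4, 2, 8, 3, 0, 1]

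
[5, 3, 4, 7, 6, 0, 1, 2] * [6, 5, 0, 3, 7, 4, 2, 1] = [4, 3, 7, 1, 2, 6, 5, 0]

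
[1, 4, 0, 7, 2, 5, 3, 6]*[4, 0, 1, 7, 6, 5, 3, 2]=[0, 6, 4, 2, 1, 5, 7, 3]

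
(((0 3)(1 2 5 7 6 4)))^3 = (0 3)(1 7)(2 6)(4 5)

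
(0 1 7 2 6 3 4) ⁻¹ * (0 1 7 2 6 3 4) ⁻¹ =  (0 3 2 1 4 6 7) 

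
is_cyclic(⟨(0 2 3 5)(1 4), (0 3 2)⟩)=no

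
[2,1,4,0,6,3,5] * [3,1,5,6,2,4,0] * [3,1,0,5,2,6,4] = [6,1,0,5,3,4,2]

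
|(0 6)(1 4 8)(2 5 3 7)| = 12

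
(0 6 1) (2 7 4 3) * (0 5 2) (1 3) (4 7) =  (0 6 3) (1 5 2 4) 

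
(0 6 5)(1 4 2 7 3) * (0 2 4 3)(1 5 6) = (0 1 3 5 2 7)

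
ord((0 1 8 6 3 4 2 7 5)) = 9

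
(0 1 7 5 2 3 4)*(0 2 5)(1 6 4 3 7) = (0 6 4 2 7)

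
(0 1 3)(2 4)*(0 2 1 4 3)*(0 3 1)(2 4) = (0 2 1 3 4)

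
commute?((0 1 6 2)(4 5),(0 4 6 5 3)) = no:(0 1 6 2)(4 5) * (0 4 6 5 3) = (0 1 5 6 2 4 3),(0 4 6 5 3) * (0 1 6 2)(4 5) = (0 5 3 1 6 4 2)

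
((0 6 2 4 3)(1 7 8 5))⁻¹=(0 3 4 2 6)(1 5 8 7)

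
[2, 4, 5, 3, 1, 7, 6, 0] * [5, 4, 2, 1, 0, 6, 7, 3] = [2, 0, 6, 1, 4, 3, 7, 5]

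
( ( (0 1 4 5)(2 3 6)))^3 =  (0 5 4 1)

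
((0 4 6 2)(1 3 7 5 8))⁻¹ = (0 2 6 4)(1 8 5 7 3)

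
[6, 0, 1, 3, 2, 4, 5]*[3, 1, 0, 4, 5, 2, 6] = [6, 3, 1, 4, 0, 5, 2]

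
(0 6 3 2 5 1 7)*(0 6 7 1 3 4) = (0 7 6 4)(2 5 3)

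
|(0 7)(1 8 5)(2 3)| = 6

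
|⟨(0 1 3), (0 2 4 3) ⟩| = 120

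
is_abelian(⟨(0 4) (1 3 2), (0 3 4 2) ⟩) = no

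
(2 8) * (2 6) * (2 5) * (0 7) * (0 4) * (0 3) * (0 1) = (0 7 4 3 1)(2 8 6 5)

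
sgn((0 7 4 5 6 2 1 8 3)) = 1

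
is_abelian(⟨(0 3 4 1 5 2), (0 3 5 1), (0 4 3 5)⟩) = no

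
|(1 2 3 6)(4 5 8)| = 12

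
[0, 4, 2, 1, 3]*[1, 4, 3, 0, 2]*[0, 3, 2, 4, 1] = [3, 2, 4, 1, 0]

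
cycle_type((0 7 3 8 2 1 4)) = 7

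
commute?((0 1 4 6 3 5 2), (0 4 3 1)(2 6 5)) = no:(0 1 4 6 3 5 2)*(0 4 3 1)(2 6 5) = (1 3 2 4 5 6), (0 4 3 1)(2 6 5)*(0 1 4 6 3 5 2) = (0 6 2 3 4 5)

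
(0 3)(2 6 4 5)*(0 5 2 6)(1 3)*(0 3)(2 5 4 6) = (0 1)(2 3 4 5)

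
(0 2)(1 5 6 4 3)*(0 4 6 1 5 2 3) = (0 3 5 1 2 4)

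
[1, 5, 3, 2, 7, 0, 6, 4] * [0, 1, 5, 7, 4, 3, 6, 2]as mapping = [0→1, 1→3, 2→7, 3→5, 4→2, 5→0, 6→6, 7→4]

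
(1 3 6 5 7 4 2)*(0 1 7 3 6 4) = (0 1 6 5 3 4 2 7)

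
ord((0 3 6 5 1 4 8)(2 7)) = 14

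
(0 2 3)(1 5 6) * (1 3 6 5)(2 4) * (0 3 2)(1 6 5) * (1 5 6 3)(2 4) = (0 2 6 4)(1 3)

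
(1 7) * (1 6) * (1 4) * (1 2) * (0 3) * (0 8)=(0 3 8)(1 7 6 4 2)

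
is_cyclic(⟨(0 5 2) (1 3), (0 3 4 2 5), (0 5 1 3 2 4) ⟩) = no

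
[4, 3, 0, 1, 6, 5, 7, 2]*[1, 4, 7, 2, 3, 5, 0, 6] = [3, 2, 1, 4, 0, 5, 6, 7] 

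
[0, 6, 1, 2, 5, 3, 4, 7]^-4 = [0, 4, 6, 1, 3, 2, 5, 7]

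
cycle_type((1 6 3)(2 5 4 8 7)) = 3.5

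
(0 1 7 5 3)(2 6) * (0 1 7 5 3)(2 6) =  (0 7 3 1 5)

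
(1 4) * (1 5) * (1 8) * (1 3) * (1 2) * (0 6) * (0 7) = (0 6 7)(1 4 5 8 3 2)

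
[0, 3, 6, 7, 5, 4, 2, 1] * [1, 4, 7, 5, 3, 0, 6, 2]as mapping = [0→1, 1→5, 2→6, 3→2, 4→0, 5→3, 6→7, 7→4]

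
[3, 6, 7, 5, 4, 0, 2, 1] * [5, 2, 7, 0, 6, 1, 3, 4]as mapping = [0→0, 1→3, 2→4, 3→1, 4→6, 5→5, 6→7, 7→2]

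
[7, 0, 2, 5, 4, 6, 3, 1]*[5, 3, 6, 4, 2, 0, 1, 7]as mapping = [0→7, 1→5, 2→6, 3→0, 4→2, 5→1, 6→4, 7→3]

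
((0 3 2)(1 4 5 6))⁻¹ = (0 2 3)(1 6 5 4)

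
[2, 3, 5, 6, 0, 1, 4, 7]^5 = [6, 2, 4, 5, 3, 0, 1, 7]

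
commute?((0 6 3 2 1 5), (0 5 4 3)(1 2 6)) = no:(0 6 3 2 1 5) * (0 5 4 3)(1 2 6) = (0 1 4 3 6), (0 5 4 3)(1 2 6) * (0 6 3 2 1 5) = (2 3 6 5 4)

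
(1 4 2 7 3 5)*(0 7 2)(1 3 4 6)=(0 7 4)(1 6)(3 5)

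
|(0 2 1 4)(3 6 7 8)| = 4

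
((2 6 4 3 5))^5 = ()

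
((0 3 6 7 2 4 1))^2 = (0 6 2 1 3 7 4)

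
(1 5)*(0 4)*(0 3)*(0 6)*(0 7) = (0 4 3 6 7)(1 5)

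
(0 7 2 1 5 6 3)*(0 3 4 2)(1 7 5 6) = (0 5 1 6 4 2 7)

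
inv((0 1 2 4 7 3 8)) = (0 8 3 7 4 2 1)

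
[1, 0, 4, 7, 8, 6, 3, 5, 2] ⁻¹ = [1, 0, 8, 6, 2, 7, 5, 3, 4] 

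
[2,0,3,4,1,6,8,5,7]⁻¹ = [1,4,0,2,3,7,5,8,6]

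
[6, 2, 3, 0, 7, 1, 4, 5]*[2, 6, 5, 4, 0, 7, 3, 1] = [3, 5, 4, 2, 1, 6, 0, 7]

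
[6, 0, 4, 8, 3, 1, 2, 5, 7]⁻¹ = [1, 5, 6, 4, 2, 7, 0, 8, 3]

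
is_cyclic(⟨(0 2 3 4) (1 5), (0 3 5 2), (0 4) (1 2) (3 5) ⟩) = no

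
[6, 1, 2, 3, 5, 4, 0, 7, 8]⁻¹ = [6, 1, 2, 3, 5, 4, 0, 7, 8]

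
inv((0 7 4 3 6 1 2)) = (0 2 1 6 3 4 7)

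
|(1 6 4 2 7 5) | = 6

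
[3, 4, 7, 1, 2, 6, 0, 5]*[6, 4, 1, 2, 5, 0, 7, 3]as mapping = [0→2, 1→5, 2→3, 3→4, 4→1, 5→7, 6→6, 7→0]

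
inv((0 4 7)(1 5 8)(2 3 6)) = (0 7 4)(1 8 5)(2 6 3)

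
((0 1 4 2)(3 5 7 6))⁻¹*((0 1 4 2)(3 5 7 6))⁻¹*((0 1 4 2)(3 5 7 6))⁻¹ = (0 1 4 2)(3 5 7 6)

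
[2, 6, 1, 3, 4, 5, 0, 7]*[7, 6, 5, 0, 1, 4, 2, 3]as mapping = [0→5, 1→2, 2→6, 3→0, 4→1, 5→4, 6→7, 7→3]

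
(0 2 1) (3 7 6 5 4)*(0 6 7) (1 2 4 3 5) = (0 4 5 3) (1 6) 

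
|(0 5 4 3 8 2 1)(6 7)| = 14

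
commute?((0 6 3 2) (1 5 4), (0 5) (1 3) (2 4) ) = no:(0 6 3 2) (1 5 4)*(0 5) (1 3) (2 4) = (0 6 1) (2 5) (3 4), (0 5) (1 3) (2 4)*(0 6 3 2) (1 5 4) = (0 4) (1 2) (3 5 6) 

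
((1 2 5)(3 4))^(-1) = (1 5 2)(3 4)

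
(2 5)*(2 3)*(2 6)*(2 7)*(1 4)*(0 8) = (0 8)(1 4)(2 5 3 6 7)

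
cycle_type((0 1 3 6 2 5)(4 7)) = 2.6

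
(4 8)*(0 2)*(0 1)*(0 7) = (0 2 1 7)(4 8)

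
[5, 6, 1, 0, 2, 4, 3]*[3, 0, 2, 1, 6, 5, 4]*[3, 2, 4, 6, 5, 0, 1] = [0, 5, 3, 6, 4, 1, 2]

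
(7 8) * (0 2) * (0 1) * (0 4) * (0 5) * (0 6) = (0 2 1 4 5 6)(7 8)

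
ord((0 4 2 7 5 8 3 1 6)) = 9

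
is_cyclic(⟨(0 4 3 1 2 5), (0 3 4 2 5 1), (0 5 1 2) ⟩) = no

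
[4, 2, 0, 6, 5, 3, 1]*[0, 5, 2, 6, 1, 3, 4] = [1, 2, 0, 4, 3, 6, 5]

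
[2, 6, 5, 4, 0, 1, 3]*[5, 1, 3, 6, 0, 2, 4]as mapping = [0→3, 1→4, 2→2, 3→0, 4→5, 5→1, 6→6]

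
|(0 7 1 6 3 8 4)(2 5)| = 14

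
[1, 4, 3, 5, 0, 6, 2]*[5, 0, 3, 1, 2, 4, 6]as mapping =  [0→0, 1→2, 2→1, 3→4, 4→5, 5→6, 6→3]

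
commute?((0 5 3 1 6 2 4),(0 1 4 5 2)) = no:(0 5 3 1 6 2 4)*(0 1 4 5 2) = (0 2 5 3 4 1 6),(0 1 4 5 2)*(0 5 3 1 6 2 4) = (0 6 2 5 4 3 1)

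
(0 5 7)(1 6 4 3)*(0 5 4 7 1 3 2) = (0 4 2)(1 6 7 5)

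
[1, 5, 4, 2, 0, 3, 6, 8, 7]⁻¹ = [4, 0, 3, 5, 2, 1, 6, 8, 7]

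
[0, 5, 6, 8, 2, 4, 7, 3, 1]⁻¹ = [0, 8, 4, 7, 5, 1, 2, 6, 3]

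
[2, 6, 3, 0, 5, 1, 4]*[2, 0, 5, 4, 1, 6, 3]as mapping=[0→5, 1→3, 2→4, 3→2, 4→6, 5→0, 6→1]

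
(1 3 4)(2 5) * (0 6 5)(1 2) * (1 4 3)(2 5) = (0 6 2)(4 5)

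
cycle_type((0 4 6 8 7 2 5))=7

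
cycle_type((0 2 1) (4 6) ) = 2.3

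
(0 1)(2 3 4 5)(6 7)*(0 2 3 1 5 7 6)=(0 5 3 4 7)(1 2)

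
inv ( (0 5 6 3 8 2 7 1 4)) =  (0 4 1 7 2 8 3 6 5)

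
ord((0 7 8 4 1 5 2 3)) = 8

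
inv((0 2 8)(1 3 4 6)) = (0 8 2)(1 6 4 3)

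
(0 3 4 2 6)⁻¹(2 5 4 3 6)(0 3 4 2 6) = (0 6 5 2 4)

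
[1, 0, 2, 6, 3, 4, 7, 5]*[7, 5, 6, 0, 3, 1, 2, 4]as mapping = [0→5, 1→7, 2→6, 3→2, 4→0, 5→3, 6→4, 7→1]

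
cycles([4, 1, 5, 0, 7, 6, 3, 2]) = (0 4 7 2 5 6 3) 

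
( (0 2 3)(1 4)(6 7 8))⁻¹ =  (0 3 2)(1 4)(6 8 7)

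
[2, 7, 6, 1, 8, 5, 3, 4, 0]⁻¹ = [8, 3, 0, 6, 7, 5, 2, 1, 4]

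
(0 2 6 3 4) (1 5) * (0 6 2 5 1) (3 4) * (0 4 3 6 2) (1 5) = (0 1 5 4 2) (3 6) 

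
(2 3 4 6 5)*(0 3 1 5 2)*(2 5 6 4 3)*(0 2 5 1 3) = (0 5 2 3)(1 6)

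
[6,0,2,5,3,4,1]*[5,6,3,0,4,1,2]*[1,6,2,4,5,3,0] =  [2,3,4,6,1,5,0]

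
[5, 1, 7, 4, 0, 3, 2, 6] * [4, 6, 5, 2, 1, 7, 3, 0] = [7, 6, 0, 1, 4, 2, 5, 3]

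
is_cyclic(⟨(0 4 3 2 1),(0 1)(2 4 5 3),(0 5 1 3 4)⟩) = no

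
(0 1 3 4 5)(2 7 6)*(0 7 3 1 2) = (0 2 3 4 5 7 6)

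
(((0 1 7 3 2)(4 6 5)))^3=(0 3 1 2 7)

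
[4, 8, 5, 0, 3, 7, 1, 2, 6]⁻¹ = [3, 6, 7, 4, 0, 2, 8, 5, 1]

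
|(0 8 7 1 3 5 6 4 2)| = 9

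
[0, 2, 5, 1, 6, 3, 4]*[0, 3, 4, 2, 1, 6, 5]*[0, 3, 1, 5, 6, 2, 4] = [0, 6, 4, 5, 2, 1, 3]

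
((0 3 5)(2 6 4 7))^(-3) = (2 6 4 7)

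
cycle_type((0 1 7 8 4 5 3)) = 7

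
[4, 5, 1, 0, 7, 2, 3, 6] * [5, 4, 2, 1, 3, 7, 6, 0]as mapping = [0→3, 1→7, 2→4, 3→5, 4→0, 5→2, 6→1, 7→6]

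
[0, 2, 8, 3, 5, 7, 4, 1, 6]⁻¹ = [0, 7, 1, 3, 6, 4, 8, 5, 2]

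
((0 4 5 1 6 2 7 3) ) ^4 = (0 6) (1 3) (2 4) (5 7) 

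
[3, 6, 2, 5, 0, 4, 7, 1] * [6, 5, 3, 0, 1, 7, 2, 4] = [0, 2, 3, 7, 6, 1, 4, 5]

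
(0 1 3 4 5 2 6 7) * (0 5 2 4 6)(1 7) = (0 7 5 4 2)(1 3 6)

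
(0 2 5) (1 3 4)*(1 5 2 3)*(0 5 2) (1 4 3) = (0 1 4 2) 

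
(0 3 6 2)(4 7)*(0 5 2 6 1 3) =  (1 3)(2 5)(4 7)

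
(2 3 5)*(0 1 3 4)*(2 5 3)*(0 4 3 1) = (1 2 3)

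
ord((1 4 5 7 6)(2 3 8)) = 15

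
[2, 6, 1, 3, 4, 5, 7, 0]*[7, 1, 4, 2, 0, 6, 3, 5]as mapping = [0→4, 1→3, 2→1, 3→2, 4→0, 5→6, 6→5, 7→7]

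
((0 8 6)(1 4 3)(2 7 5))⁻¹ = (0 6 8)(1 3 4)(2 5 7)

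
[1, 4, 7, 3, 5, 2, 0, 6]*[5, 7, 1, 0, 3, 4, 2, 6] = [7, 3, 6, 0, 4, 1, 5, 2]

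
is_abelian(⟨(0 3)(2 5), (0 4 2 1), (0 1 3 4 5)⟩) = no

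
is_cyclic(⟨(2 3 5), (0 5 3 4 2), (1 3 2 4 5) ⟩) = no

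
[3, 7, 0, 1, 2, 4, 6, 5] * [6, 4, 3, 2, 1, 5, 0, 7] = [2, 7, 6, 4, 3, 1, 0, 5]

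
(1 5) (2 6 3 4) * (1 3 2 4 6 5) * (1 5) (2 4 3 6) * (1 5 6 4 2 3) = (1 6 2 5 4) 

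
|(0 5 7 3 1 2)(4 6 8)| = 6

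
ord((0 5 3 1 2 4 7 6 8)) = 9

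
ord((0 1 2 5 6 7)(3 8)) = 6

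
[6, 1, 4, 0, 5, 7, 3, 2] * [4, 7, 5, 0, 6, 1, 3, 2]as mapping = [0→3, 1→7, 2→6, 3→4, 4→1, 5→2, 6→0, 7→5]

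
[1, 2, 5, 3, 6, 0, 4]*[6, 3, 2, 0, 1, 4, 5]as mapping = [0→3, 1→2, 2→4, 3→0, 4→5, 5→6, 6→1]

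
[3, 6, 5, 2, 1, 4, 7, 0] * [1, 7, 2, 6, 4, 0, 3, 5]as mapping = [0→6, 1→3, 2→0, 3→2, 4→7, 5→4, 6→5, 7→1]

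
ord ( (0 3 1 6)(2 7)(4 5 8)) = 12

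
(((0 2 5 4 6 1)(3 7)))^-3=(0 4)(1 5)(2 6)(3 7)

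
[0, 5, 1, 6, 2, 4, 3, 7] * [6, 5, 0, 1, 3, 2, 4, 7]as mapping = [0→6, 1→2, 2→5, 3→4, 4→0, 5→3, 6→1, 7→7]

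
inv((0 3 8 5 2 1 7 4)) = (0 4 7 1 2 5 8 3)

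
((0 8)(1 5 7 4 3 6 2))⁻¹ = (0 8)(1 2 6 3 4 7 5)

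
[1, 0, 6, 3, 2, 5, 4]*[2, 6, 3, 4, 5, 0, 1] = [6, 2, 1, 4, 3, 0, 5]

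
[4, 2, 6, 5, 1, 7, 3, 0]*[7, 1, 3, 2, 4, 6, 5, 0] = [4, 3, 5, 6, 1, 0, 2, 7]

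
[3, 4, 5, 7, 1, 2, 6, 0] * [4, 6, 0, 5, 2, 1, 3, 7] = [5, 2, 1, 7, 6, 0, 3, 4]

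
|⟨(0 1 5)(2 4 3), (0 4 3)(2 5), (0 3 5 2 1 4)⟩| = 720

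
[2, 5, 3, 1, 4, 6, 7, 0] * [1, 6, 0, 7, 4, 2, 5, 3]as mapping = [0→0, 1→2, 2→7, 3→6, 4→4, 5→5, 6→3, 7→1]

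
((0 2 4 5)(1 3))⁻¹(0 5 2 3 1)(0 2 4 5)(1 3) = (0 4 1 3 2)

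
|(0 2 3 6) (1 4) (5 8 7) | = 12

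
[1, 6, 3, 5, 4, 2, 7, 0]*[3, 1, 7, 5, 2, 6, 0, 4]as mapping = [0→1, 1→0, 2→5, 3→6, 4→2, 5→7, 6→4, 7→3]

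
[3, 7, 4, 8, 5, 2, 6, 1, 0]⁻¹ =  [8, 7, 5, 0, 2, 4, 6, 1, 3]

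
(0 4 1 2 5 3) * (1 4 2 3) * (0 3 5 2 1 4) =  (0 1 5 4)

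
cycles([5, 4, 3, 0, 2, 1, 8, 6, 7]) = (0 5 1 4 2 3)(6 8 7)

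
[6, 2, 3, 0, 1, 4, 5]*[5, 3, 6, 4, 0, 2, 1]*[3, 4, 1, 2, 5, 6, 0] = [4, 0, 5, 6, 2, 3, 1]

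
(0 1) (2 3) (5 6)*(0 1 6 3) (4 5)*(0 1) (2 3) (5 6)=(0 5 2 1) (4 6) 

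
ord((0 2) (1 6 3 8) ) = 4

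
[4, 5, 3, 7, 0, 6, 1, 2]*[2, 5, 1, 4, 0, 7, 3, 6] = [0, 7, 4, 6, 2, 3, 5, 1]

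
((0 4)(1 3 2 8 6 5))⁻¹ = (0 4)(1 5 6 8 2 3)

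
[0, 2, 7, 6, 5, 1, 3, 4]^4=[0, 5, 1, 3, 7, 4, 6, 2]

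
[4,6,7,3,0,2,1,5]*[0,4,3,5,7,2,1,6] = [7,1,6,5,0,3,4,2]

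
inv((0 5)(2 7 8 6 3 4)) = (0 5)(2 4 3 6 8 7)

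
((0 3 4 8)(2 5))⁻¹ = (0 8 4 3)(2 5)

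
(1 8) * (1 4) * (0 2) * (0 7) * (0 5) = (0 2 7 5)(1 8 4)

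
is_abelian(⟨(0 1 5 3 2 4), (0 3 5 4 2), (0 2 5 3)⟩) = no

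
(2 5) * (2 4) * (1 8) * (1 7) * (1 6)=(1 8 7 6)(2 5 4)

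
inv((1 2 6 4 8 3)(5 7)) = (1 3 8 4 6 2)(5 7)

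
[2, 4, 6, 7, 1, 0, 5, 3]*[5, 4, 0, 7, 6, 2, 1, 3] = [0, 6, 1, 3, 4, 5, 2, 7]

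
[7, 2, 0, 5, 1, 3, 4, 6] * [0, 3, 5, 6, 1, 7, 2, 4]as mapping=[0→4, 1→5, 2→0, 3→7, 4→3, 5→6, 6→1, 7→2]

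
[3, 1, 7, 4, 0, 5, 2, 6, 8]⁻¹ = [4, 1, 6, 0, 3, 5, 7, 2, 8]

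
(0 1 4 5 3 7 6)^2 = (0 4 3 6 1 5 7)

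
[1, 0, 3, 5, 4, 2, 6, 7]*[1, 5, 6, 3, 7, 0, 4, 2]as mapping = [0→5, 1→1, 2→3, 3→0, 4→7, 5→6, 6→4, 7→2]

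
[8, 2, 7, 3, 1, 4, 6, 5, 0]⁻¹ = [8, 4, 1, 3, 5, 7, 6, 2, 0]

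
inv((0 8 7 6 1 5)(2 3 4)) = (0 5 1 6 7 8)(2 4 3)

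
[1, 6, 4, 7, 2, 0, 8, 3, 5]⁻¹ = [5, 0, 4, 7, 2, 8, 1, 3, 6]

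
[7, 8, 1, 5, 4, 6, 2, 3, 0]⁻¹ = [8, 2, 6, 7, 4, 3, 5, 0, 1]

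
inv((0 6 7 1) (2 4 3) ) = (0 1 7 6) (2 3 4) 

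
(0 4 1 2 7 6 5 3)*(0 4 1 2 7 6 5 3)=(0 1 7 5)(2 6 3 4)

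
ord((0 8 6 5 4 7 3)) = 7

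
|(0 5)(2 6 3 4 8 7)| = 6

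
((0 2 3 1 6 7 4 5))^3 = (0 1 4 2 6 5 3 7)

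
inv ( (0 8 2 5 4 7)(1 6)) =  (0 7 4 5 2 8)(1 6)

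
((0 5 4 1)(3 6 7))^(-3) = (0 5 4 1)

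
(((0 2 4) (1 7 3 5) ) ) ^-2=(0 2 4) (1 3) (5 7) 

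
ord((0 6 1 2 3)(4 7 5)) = 15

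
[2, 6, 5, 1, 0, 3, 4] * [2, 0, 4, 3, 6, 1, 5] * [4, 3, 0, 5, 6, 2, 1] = [6, 2, 3, 4, 0, 5, 1]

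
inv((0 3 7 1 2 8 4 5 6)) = (0 6 5 4 8 2 1 7 3)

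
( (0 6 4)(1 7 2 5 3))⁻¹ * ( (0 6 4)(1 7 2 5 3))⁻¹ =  (0 6 4)(1 5 7 3 2)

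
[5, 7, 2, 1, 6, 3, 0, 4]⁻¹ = [6, 3, 2, 5, 7, 0, 4, 1]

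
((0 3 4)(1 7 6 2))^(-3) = (1 7 6 2)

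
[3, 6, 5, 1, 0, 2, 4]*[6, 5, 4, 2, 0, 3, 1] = [2, 1, 3, 5, 6, 4, 0]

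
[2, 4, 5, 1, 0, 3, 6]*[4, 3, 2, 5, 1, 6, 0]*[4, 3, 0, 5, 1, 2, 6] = [0, 3, 6, 5, 1, 2, 4]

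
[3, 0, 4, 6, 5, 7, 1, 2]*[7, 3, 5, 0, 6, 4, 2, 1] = [0, 7, 6, 2, 4, 1, 3, 5]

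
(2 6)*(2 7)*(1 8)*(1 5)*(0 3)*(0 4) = (0 3 4) (1 8 5) (2 6 7) 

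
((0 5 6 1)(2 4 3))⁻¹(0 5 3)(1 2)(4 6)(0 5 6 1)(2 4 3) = (0 4)(1 3)(2 5 6)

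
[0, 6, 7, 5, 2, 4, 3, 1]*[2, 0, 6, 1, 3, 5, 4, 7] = [2, 4, 7, 5, 6, 3, 1, 0]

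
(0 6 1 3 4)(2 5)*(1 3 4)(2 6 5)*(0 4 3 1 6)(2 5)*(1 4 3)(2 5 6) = (0 5)(2 6 4 3)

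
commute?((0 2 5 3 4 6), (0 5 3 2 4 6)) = no:(0 2 5 3 4 6) * (0 5 3 2 4 6) = (0 4)(2 3 6 5), (0 5 3 2 4 6) * (0 2 5 3 4 6) = (0 3 5 4)(2 6)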